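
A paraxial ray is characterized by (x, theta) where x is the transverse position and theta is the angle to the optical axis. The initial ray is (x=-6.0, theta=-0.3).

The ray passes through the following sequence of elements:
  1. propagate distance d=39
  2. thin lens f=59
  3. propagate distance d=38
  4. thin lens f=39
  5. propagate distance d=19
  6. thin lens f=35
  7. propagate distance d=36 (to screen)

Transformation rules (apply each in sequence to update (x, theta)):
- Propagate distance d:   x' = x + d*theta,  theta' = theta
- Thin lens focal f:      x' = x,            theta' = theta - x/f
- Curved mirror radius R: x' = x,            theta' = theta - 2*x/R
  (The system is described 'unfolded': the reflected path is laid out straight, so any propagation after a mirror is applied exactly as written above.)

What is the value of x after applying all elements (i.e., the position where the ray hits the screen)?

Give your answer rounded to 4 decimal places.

Answer: 16.5978

Derivation:
Initial: x=-6.0000 theta=-0.3000
After 1 (propagate distance d=39): x=-17.7000 theta=-0.3000
After 2 (thin lens f=59): x=-17.7000 theta=0.0000
After 3 (propagate distance d=38): x=-17.7000 theta=0.0000
After 4 (thin lens f=39): x=-17.7000 theta=59/130 (≈0.4538)
After 5 (propagate distance d=19): x=-118/13 (≈-9.0769) theta=59/130 (≈0.4538)
After 6 (thin lens f=35): x=-118/13 (≈-9.0769) theta=649/910 (≈0.7132)
After 7 (propagate distance d=36 (to screen)): x=7552/455 (≈16.5978) theta=649/910 (≈0.7132)
Rounded to 4 decimal places: x = 16.5978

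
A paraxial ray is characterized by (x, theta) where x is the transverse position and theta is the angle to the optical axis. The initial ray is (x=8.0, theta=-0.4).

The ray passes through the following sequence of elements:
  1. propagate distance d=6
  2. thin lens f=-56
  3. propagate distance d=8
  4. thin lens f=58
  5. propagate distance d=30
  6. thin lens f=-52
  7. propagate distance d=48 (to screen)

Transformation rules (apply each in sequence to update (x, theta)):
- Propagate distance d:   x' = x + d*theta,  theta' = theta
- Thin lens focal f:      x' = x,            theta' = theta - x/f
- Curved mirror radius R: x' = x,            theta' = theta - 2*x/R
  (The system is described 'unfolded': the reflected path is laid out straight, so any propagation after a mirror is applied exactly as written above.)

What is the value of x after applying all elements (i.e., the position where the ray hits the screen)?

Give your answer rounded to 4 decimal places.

Answer: -31.3851

Derivation:
Initial: x=8.0000 theta=-0.4000
After 1 (propagate distance d=6): x=5.6000 theta=-0.4000
After 2 (thin lens f=-56): x=5.6000 theta=-0.3000
After 3 (propagate distance d=8): x=3.2000 theta=-0.3000
After 4 (thin lens f=58): x=3.2000 theta=-103/290 (≈-0.3552)
After 5 (propagate distance d=30): x=-1081/145 (≈-7.4552) theta=-103/290 (≈-0.3552)
After 6 (thin lens f=-52): x=-1081/145 (≈-7.4552) theta=-3759/7540 (≈-0.4985)
After 7 (propagate distance d=48 (to screen)): x=-59161/1885 (≈-31.3851) theta=-3759/7540 (≈-0.4985)
Rounded to 4 decimal places: x = -31.3851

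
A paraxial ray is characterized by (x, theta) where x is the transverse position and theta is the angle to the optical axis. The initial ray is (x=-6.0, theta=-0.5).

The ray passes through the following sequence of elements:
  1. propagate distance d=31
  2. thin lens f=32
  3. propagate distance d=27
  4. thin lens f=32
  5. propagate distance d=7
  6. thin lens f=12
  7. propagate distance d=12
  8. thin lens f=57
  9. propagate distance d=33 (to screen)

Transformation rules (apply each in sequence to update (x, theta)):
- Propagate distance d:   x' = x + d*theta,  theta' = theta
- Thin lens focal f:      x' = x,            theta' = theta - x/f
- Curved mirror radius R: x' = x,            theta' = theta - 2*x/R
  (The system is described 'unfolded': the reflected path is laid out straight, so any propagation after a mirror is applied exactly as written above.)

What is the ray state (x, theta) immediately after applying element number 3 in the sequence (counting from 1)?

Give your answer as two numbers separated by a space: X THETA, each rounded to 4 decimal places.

Answer: -16.8594 0.1719

Derivation:
Initial: x=-6.0000 theta=-0.5000
After 1 (propagate distance d=31): x=-21.5000 theta=-0.5000
After 2 (thin lens f=32): x=-21.5000 theta=11/64 (≈0.1719)
After 3 (propagate distance d=27): x=-1079/64 (≈-16.8594) theta=11/64 (≈0.1719)
Rounded to 4 decimal places: x = -16.8594, theta = 0.1719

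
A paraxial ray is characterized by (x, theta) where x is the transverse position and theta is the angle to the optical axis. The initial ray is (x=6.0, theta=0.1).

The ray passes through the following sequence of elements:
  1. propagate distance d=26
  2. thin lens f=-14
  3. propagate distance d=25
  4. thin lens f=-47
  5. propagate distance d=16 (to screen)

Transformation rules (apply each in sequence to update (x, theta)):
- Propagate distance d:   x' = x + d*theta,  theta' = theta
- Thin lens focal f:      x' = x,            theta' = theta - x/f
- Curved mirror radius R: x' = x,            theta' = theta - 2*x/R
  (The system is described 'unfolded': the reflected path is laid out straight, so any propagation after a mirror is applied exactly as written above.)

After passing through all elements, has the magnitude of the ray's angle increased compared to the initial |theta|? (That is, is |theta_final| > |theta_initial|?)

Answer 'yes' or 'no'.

Initial: x=6.0000 theta=0.1000
After 1 (propagate distance d=26): x=8.6000 theta=0.1000
After 2 (thin lens f=-14): x=8.6000 theta=5/7 (≈0.7143)
After 3 (propagate distance d=25): x=926/35 (≈26.4571) theta=5/7 (≈0.7143)
After 4 (thin lens f=-47): x=926/35 (≈26.4571) theta=2101/1645 (≈1.2772)
After 5 (propagate distance d=16 (to screen)): x=77138/1645 (≈46.8924) theta=2101/1645 (≈1.2772)
|theta_initial|=0.1000 |theta_final|=2101/1645 (≈1.2772) -> increased

Answer: yes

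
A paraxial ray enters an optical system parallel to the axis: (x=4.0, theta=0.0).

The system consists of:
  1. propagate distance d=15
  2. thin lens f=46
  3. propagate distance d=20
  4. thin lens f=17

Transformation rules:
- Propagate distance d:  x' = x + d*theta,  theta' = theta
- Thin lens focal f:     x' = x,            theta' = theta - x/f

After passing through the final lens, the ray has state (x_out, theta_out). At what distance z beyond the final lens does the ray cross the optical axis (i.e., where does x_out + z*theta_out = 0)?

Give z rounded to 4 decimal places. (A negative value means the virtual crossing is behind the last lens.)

Answer: 10.2791

Derivation:
Initial: x=4.0000 theta=0.0000
After 1 (propagate distance d=15): x=4.0000 theta=0.0000
After 2 (thin lens f=46): x=4.0000 theta=-2/23 (≈-0.0870)
After 3 (propagate distance d=20): x=52/23 (≈2.2609) theta=-2/23 (≈-0.0870)
After 4 (thin lens f=17): x=52/23 (≈2.2609) theta=-86/391 (≈-0.2199)
z_focus = -x_out/theta_out = -(52/23)/(-86/391) = 442/43 ≈ 10.2791
Rounded to 4 decimal places: z = 10.2791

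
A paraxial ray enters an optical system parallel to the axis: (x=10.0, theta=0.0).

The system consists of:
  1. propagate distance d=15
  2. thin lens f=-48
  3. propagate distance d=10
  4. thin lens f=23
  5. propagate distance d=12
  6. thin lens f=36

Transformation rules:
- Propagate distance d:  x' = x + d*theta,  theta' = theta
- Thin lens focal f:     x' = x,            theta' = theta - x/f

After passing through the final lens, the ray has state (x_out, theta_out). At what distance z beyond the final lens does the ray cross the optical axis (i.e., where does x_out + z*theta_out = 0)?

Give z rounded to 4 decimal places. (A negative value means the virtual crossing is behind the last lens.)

Answer: 15.1352

Derivation:
Initial: x=10.0000 theta=0.0000
After 1 (propagate distance d=15): x=10.0000 theta=0.0000
After 2 (thin lens f=-48): x=10.0000 theta=5/24 (≈0.2083)
After 3 (propagate distance d=10): x=145/12 (≈12.0833) theta=5/24 (≈0.2083)
After 4 (thin lens f=23): x=145/12 (≈12.0833) theta=-175/552 (≈-0.3170)
After 5 (propagate distance d=12): x=2285/276 (≈8.2790) theta=-175/552 (≈-0.3170)
After 6 (thin lens f=36): x=2285/276 (≈8.2790) theta=-5435/9936 (≈-0.5470)
z_focus = -x_out/theta_out = -(2285/276)/(-5435/9936) = 16452/1087 ≈ 15.1352
Rounded to 4 decimal places: z = 15.1352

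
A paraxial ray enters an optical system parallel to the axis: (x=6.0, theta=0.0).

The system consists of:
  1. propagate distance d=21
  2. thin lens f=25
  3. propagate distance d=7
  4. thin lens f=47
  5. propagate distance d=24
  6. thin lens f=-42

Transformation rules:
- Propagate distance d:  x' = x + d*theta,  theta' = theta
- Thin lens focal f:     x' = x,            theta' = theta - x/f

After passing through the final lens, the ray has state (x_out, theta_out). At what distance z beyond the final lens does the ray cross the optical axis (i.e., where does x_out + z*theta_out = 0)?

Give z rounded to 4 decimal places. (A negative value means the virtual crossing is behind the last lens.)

Initial: x=6.0000 theta=0.0000
After 1 (propagate distance d=21): x=6.0000 theta=0.0000
After 2 (thin lens f=25): x=6.0000 theta=-0.2400
After 3 (propagate distance d=7): x=4.3200 theta=-0.2400
After 4 (thin lens f=47): x=4.3200 theta=-78/235 (≈-0.3319)
After 5 (propagate distance d=24): x=-4284/1175 (≈-3.6460) theta=-78/235 (≈-0.3319)
After 6 (thin lens f=-42): x=-4284/1175 (≈-3.6460) theta=-492/1175 (≈-0.4187)
z_focus = -x_out/theta_out = -(-4284/1175)/(-492/1175) = -357/41 ≈ -8.7073
Rounded to 4 decimal places: z = -8.7073

Answer: -8.7073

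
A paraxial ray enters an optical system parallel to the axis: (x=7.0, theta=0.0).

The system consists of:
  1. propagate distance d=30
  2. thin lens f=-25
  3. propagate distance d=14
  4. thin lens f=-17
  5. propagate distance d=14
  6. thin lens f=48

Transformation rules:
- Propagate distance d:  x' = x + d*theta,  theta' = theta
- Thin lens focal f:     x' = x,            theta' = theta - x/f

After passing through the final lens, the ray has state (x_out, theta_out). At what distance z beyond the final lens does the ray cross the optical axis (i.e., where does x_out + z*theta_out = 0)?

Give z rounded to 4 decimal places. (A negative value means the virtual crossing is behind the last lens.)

Answer: -55.9678

Derivation:
Initial: x=7.0000 theta=0.0000
After 1 (propagate distance d=30): x=7.0000 theta=0.0000
After 2 (thin lens f=-25): x=7.0000 theta=0.2800
After 3 (propagate distance d=14): x=10.9200 theta=0.2800
After 4 (thin lens f=-17): x=10.9200 theta=392/425 (≈0.9224)
After 5 (propagate distance d=14): x=10129/425 (≈23.8329) theta=392/425 (≈0.9224)
After 6 (thin lens f=48): x=10129/425 (≈23.8329) theta=511/1200 (≈0.4258)
z_focus = -x_out/theta_out = -(10129/425)/(511/1200) = -69456/1241 ≈ -55.9678
Rounded to 4 decimal places: z = -55.9678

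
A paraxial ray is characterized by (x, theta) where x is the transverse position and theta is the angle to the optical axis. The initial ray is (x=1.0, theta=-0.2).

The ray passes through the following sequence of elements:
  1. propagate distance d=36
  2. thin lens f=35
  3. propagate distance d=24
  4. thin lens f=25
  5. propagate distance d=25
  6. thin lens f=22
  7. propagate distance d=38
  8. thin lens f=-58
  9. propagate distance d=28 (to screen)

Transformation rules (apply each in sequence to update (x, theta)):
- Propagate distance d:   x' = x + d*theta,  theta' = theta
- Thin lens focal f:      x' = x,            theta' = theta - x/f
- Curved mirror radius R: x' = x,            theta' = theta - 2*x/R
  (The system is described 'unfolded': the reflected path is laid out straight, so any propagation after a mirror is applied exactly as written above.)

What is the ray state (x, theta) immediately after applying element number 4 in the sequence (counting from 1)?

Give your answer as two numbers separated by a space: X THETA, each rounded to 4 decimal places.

Initial: x=1.0000 theta=-0.2000
After 1 (propagate distance d=36): x=-6.2000 theta=-0.2000
After 2 (thin lens f=35): x=-6.2000 theta=-4/175 (≈-0.0229)
After 3 (propagate distance d=24): x=-1181/175 (≈-6.7486) theta=-4/175 (≈-0.0229)
After 4 (thin lens f=25): x=-1181/175 (≈-6.7486) theta=1081/4375 (≈0.2471)
Rounded to 4 decimal places: x = -6.7486, theta = 0.2471

Answer: -6.7486 0.2471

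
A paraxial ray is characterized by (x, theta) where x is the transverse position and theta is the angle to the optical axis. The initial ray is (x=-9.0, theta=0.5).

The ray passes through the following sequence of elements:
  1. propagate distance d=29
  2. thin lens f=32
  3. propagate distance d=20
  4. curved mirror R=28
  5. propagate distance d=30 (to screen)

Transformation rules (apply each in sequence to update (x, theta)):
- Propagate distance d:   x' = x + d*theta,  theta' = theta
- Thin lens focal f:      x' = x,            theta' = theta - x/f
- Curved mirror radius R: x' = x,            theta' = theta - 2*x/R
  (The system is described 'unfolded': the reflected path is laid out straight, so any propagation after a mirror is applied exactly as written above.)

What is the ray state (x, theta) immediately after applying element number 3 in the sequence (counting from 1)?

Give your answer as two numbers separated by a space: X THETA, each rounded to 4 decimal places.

Initial: x=-9.0000 theta=0.5000
After 1 (propagate distance d=29): x=5.5000 theta=0.5000
After 2 (thin lens f=32): x=5.5000 theta=21/64 (≈0.3281)
After 3 (propagate distance d=20): x=12.0625 theta=21/64 (≈0.3281)
Rounded to 4 decimal places: x = 12.0625, theta = 0.3281

Answer: 12.0625 0.3281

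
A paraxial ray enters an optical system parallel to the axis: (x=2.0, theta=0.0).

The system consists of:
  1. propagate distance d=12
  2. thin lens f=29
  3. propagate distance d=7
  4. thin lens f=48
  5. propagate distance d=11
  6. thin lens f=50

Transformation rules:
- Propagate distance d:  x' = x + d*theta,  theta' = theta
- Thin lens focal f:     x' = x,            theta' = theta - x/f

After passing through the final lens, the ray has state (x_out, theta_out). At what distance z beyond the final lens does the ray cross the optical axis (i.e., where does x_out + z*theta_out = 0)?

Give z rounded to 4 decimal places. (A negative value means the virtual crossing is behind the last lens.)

Answer: 3.7771

Derivation:
Initial: x=2.0000 theta=0.0000
After 1 (propagate distance d=12): x=2.0000 theta=0.0000
After 2 (thin lens f=29): x=2.0000 theta=-2/29 (≈-0.0690)
After 3 (propagate distance d=7): x=44/29 (≈1.5172) theta=-2/29 (≈-0.0690)
After 4 (thin lens f=48): x=44/29 (≈1.5172) theta=-35/348 (≈-0.1006)
After 5 (propagate distance d=11): x=143/348 (≈0.4109) theta=-35/348 (≈-0.1006)
After 6 (thin lens f=50): x=143/348 (≈0.4109) theta=-631/5800 (≈-0.1088)
z_focus = -x_out/theta_out = -(143/348)/(-631/5800) = 7150/1893 ≈ 3.7771
Rounded to 4 decimal places: z = 3.7771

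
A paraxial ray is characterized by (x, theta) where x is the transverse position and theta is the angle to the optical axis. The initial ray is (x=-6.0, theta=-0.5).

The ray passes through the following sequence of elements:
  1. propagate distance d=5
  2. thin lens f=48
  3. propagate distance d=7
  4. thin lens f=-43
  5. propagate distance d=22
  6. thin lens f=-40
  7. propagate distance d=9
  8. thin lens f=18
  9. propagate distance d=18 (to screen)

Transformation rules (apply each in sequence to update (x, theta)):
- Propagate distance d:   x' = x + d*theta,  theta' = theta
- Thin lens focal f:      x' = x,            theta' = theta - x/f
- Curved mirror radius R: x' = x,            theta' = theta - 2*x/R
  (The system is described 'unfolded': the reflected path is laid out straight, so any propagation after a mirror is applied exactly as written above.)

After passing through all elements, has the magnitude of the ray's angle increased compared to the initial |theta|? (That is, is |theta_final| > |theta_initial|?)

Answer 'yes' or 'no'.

Initial: x=-6.0000 theta=-0.5000
After 1 (propagate distance d=5): x=-8.5000 theta=-0.5000
After 2 (thin lens f=48): x=-8.5000 theta=-31/96 (≈-0.3229)
After 3 (propagate distance d=7): x=-1033/96 (≈-10.7604) theta=-31/96 (≈-0.3229)
After 4 (thin lens f=-43): x=-1033/96 (≈-10.7604) theta=-1183/2064 (≈-0.5732)
After 5 (propagate distance d=22): x=-32157/1376 (≈-23.3699) theta=-1183/2064 (≈-0.5732)
After 6 (thin lens f=-40): x=-32157/1376 (≈-23.3699) theta=-191111/165120 (≈-1.1574)
After 7 (propagate distance d=9): x=-1859613/55040 (≈-33.7866) theta=-191111/165120 (≈-1.1574)
After 8 (thin lens f=18): x=-1859613/55040 (≈-33.7866) theta=237649/330240 (≈0.7196)
After 9 (propagate distance d=18 (to screen)): x=-573333/27520 (≈-20.8333) theta=237649/330240 (≈0.7196)
|theta_initial|=0.5000 |theta_final|=237649/330240 (≈0.7196) -> increased

Answer: yes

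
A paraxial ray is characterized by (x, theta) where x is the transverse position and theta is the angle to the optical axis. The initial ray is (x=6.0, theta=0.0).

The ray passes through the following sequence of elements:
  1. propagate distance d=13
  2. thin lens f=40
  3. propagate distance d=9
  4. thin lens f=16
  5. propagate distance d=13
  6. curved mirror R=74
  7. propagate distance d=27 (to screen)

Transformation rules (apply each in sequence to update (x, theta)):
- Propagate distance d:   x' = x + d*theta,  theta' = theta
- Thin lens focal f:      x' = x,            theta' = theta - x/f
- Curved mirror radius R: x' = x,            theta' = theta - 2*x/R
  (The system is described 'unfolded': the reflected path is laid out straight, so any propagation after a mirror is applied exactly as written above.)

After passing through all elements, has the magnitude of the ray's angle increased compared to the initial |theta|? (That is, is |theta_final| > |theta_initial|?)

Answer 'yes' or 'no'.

Answer: yes

Derivation:
Initial: x=6.0000 theta=0.0000
After 1 (propagate distance d=13): x=6.0000 theta=0.0000
After 2 (thin lens f=40): x=6.0000 theta=-0.1500
After 3 (propagate distance d=9): x=4.6500 theta=-0.1500
After 4 (thin lens f=16): x=4.6500 theta=-141/320 (≈-0.4406)
After 5 (propagate distance d=13): x=-69/64 (≈-1.0781) theta=-141/320 (≈-0.4406)
After 6 (curved mirror R=74): x=-69/64 (≈-1.0781) theta=-609/1480 (≈-0.4115)
After 7 (propagate distance d=27 (to screen)): x=-144309/11840 (≈-12.1883) theta=-609/1480 (≈-0.4115)
|theta_initial|=0.0000 |theta_final|=609/1480 (≈0.4115) -> increased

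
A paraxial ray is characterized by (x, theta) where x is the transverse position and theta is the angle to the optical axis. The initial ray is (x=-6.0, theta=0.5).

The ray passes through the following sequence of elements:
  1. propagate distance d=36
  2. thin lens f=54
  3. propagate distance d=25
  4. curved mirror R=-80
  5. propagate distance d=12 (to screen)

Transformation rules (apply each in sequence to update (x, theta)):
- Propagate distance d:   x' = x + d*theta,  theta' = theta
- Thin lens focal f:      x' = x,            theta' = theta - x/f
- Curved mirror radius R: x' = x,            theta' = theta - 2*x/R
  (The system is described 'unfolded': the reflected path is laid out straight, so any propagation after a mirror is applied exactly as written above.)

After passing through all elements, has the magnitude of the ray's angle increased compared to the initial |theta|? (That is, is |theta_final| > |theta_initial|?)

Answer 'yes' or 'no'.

Answer: yes

Derivation:
Initial: x=-6.0000 theta=0.5000
After 1 (propagate distance d=36): x=12.0000 theta=0.5000
After 2 (thin lens f=54): x=12.0000 theta=5/18 (≈0.2778)
After 3 (propagate distance d=25): x=341/18 (≈18.9444) theta=5/18 (≈0.2778)
After 4 (curved mirror R=-80): x=341/18 (≈18.9444) theta=541/720 (≈0.7514)
After 5 (propagate distance d=12 (to screen)): x=5033/180 (≈27.9611) theta=541/720 (≈0.7514)
|theta_initial|=0.5000 |theta_final|=541/720 (≈0.7514) -> increased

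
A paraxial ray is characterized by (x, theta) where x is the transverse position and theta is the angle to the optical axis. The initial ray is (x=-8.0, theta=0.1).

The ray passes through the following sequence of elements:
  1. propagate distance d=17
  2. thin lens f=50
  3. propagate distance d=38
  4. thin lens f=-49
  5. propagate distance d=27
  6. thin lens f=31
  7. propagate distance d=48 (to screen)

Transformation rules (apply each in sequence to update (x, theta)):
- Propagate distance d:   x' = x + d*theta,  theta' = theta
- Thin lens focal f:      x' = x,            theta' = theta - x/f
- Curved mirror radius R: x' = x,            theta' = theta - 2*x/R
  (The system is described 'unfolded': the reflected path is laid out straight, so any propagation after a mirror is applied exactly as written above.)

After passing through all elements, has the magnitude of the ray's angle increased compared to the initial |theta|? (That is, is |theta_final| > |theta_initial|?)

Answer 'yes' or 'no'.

Answer: no

Derivation:
Initial: x=-8.0000 theta=0.1000
After 1 (propagate distance d=17): x=-6.3000 theta=0.1000
After 2 (thin lens f=50): x=-6.3000 theta=0.2260
After 3 (propagate distance d=38): x=2.2880 theta=0.2260
After 4 (thin lens f=-49): x=2.2880 theta=6681/24500 (≈0.2727)
After 5 (propagate distance d=27): x=236443/24500 (≈9.6507) theta=6681/24500 (≈0.2727)
After 6 (thin lens f=31): x=236443/24500 (≈9.6507) theta=-7333/189875 (≈-0.0386)
After 7 (propagate distance d=48 (to screen)): x=120853/15500 (≈7.7970) theta=-7333/189875 (≈-0.0386)
|theta_initial|=0.1000 |theta_final|=7333/189875 (≈0.0386) -> not increased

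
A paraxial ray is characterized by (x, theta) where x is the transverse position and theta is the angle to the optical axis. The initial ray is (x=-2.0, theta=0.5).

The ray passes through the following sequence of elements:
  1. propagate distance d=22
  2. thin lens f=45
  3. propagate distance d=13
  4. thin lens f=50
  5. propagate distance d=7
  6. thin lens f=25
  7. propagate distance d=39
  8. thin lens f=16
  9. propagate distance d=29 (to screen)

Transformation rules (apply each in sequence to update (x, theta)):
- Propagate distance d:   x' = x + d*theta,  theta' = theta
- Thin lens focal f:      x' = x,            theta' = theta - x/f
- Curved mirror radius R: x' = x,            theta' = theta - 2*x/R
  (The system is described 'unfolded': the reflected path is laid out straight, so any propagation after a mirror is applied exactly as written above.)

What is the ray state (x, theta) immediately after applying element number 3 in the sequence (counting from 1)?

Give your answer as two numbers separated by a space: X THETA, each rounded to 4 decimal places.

Answer: 12.9000 0.3000

Derivation:
Initial: x=-2.0000 theta=0.5000
After 1 (propagate distance d=22): x=9.0000 theta=0.5000
After 2 (thin lens f=45): x=9.0000 theta=0.3000
After 3 (propagate distance d=13): x=12.9000 theta=0.3000
Rounded to 4 decimal places: x = 12.9000, theta = 0.3000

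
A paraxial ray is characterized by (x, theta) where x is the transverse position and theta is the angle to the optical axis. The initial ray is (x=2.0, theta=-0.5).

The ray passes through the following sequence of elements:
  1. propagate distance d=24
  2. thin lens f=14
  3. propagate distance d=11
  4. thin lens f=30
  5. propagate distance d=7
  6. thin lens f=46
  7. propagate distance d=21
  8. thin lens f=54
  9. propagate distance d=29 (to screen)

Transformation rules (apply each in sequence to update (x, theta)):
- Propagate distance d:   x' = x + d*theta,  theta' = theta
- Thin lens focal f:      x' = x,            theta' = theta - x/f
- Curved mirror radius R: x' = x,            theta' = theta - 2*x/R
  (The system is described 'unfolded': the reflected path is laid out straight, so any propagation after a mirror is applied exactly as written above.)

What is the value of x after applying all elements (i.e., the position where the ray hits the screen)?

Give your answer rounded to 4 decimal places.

Answer: 19.8141

Derivation:
Initial: x=2.0000 theta=-0.5000
After 1 (propagate distance d=24): x=-10.0000 theta=-0.5000
After 2 (thin lens f=14): x=-10.0000 theta=3/14 (≈0.2143)
After 3 (propagate distance d=11): x=-107/14 (≈-7.6429) theta=3/14 (≈0.2143)
After 4 (thin lens f=30): x=-107/14 (≈-7.6429) theta=197/420 (≈0.4690)
After 5 (propagate distance d=7): x=-1831/420 (≈-4.3595) theta=197/420 (≈0.4690)
After 6 (thin lens f=46): x=-1831/420 (≈-4.3595) theta=3631/6440 (≈0.5638)
After 7 (propagate distance d=21): x=144527/19320 (≈7.4807) theta=3631/6440 (≈0.5638)
After 8 (thin lens f=54): x=144527/19320 (≈7.4807) theta=12677/29808 (≈0.4253)
After 9 (propagate distance d=29 (to screen)): x=20671613/1043280 (≈19.8141) theta=12677/29808 (≈0.4253)
Rounded to 4 decimal places: x = 19.8141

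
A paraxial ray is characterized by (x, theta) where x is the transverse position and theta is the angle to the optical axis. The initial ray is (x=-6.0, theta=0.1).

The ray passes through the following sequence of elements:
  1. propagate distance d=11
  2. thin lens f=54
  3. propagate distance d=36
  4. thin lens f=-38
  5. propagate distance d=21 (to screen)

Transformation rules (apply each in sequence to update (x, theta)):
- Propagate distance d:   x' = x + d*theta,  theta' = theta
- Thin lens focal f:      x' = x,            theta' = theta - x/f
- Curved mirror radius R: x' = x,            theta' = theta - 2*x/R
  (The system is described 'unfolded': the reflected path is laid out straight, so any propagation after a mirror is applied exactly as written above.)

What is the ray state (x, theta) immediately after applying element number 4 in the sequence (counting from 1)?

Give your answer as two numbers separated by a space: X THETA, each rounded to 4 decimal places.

Initial: x=-6.0000 theta=0.1000
After 1 (propagate distance d=11): x=-4.9000 theta=0.1000
After 2 (thin lens f=54): x=-4.9000 theta=103/540 (≈0.1907)
After 3 (propagate distance d=36): x=59/30 (≈1.9667) theta=103/540 (≈0.1907)
After 4 (thin lens f=-38): x=59/30 (≈1.9667) theta=622/2565 (≈0.2425)
Rounded to 4 decimal places: x = 1.9667, theta = 0.2425

Answer: 1.9667 0.2425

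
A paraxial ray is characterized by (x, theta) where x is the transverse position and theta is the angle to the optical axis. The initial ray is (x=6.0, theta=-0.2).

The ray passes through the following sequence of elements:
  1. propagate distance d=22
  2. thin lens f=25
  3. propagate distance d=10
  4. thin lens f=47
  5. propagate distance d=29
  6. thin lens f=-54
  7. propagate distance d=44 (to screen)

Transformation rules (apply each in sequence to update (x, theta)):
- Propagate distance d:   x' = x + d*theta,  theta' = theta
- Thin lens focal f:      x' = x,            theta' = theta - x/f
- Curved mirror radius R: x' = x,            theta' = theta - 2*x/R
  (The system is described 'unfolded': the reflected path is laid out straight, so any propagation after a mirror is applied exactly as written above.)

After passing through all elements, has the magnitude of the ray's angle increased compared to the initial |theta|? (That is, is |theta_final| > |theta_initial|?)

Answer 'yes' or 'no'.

Initial: x=6.0000 theta=-0.2000
After 1 (propagate distance d=22): x=1.6000 theta=-0.2000
After 2 (thin lens f=25): x=1.6000 theta=-0.2640
After 3 (propagate distance d=10): x=-1.0400 theta=-0.2640
After 4 (thin lens f=47): x=-1.0400 theta=-1421/5875 (≈-0.2419)
After 5 (propagate distance d=29): x=-47319/5875 (≈-8.0543) theta=-1421/5875 (≈-0.2419)
After 6 (thin lens f=-54): x=-47319/5875 (≈-8.0543) theta=-41351/105750 (≈-0.3910)
After 7 (propagate distance d=44 (to screen)): x=-1335593/52875 (≈-25.2594) theta=-41351/105750 (≈-0.3910)
|theta_initial|=0.2000 |theta_final|=41351/105750 (≈0.3910) -> increased

Answer: yes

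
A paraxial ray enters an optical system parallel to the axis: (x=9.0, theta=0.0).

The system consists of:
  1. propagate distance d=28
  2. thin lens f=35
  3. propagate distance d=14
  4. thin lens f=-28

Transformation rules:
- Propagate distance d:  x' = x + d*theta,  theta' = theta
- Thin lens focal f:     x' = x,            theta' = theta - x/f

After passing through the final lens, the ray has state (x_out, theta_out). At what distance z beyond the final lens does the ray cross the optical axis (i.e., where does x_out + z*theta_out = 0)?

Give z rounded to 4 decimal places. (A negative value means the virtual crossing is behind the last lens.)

Answer: 84.0000

Derivation:
Initial: x=9.0000 theta=0.0000
After 1 (propagate distance d=28): x=9.0000 theta=0.0000
After 2 (thin lens f=35): x=9.0000 theta=-9/35 (≈-0.2571)
After 3 (propagate distance d=14): x=5.4000 theta=-9/35 (≈-0.2571)
After 4 (thin lens f=-28): x=5.4000 theta=-9/140 (≈-0.0643)
z_focus = -x_out/theta_out = -(5.4000)/(-9/140) = 84.0000
Rounded to 4 decimal places: z = 84.0000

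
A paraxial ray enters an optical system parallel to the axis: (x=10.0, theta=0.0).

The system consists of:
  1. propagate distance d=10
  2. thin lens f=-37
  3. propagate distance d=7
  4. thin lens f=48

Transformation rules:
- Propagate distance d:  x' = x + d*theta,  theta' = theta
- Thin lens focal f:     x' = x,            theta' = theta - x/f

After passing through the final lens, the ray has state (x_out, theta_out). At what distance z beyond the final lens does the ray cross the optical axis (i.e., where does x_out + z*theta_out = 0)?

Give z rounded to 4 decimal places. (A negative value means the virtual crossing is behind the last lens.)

Initial: x=10.0000 theta=0.0000
After 1 (propagate distance d=10): x=10.0000 theta=0.0000
After 2 (thin lens f=-37): x=10.0000 theta=10/37 (≈0.2703)
After 3 (propagate distance d=7): x=440/37 (≈11.8919) theta=10/37 (≈0.2703)
After 4 (thin lens f=48): x=440/37 (≈11.8919) theta=5/222 (≈0.0225)
z_focus = -x_out/theta_out = -(440/37)/(5/222) = -528.0000
Rounded to 4 decimal places: z = -528.0000

Answer: -528.0000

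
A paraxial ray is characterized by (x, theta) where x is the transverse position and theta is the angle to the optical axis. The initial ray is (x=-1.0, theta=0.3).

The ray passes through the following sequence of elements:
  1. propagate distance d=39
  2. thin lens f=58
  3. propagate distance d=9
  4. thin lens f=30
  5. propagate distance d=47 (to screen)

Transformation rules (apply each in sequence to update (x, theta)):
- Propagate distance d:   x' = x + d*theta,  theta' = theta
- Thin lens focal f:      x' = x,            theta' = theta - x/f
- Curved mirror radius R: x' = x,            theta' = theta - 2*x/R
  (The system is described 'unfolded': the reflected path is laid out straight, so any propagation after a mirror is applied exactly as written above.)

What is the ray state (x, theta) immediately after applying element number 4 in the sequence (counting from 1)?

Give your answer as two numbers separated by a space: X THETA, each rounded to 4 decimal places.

Initial: x=-1.0000 theta=0.3000
After 1 (propagate distance d=39): x=10.7000 theta=0.3000
After 2 (thin lens f=58): x=10.7000 theta=67/580 (≈0.1155)
After 3 (propagate distance d=9): x=6809/580 (≈11.7397) theta=67/580 (≈0.1155)
After 4 (thin lens f=30): x=6809/580 (≈11.7397) theta=-4799/17400 (≈-0.2758)
Rounded to 4 decimal places: x = 11.7397, theta = -0.2758

Answer: 11.7397 -0.2758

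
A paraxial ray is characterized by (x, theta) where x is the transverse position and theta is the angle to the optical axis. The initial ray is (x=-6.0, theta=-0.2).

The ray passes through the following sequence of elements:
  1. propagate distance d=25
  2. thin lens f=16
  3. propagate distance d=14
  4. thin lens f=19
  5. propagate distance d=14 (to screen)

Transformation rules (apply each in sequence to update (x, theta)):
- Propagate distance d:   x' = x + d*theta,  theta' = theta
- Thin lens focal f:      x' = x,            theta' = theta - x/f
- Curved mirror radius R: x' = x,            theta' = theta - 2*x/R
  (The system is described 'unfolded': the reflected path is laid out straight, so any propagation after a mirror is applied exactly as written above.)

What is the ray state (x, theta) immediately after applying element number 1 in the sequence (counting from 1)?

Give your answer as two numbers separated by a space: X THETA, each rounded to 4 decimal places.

Answer: -11.0000 -0.2000

Derivation:
Initial: x=-6.0000 theta=-0.2000
After 1 (propagate distance d=25): x=-11.0000 theta=-0.2000
Rounded to 4 decimal places: x = -11.0000, theta = -0.2000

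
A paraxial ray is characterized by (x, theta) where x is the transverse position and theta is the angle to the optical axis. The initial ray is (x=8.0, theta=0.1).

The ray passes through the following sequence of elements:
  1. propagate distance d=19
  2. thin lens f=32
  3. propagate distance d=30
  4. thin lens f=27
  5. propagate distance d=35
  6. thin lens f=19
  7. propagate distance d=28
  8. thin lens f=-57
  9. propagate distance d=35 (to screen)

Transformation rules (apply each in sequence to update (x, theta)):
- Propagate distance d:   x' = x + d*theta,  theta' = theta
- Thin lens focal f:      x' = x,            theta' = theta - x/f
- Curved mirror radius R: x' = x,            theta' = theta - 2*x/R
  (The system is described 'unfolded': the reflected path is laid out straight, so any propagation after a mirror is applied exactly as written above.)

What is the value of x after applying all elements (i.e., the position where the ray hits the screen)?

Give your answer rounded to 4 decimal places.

Initial: x=8.0000 theta=0.1000
After 1 (propagate distance d=19): x=9.9000 theta=0.1000
After 2 (thin lens f=32): x=9.9000 theta=-67/320 (≈-0.2094)
After 3 (propagate distance d=30): x=579/160 (≈3.6188) theta=-67/320 (≈-0.2094)
After 4 (thin lens f=27): x=579/160 (≈3.6188) theta=-989/2880 (≈-0.3434)
After 5 (propagate distance d=35): x=-24193/2880 (≈-8.4003) theta=-989/2880 (≈-0.3434)
After 6 (thin lens f=19): x=-24193/2880 (≈-8.4003) theta=2701/27360 (≈0.0987)
After 7 (propagate distance d=28): x=-308411/54720 (≈-5.6362) theta=2701/27360 (≈0.0987)
After 8 (thin lens f=-57): x=-308411/54720 (≈-5.6362) theta=-497/3119040 (≈-0.0002)
After 9 (propagate distance d=35 (to screen)): x=-8798411/1559520 (≈-5.6417) theta=-497/3119040 (≈-0.0002)
Rounded to 4 decimal places: x = -5.6417

Answer: -5.6417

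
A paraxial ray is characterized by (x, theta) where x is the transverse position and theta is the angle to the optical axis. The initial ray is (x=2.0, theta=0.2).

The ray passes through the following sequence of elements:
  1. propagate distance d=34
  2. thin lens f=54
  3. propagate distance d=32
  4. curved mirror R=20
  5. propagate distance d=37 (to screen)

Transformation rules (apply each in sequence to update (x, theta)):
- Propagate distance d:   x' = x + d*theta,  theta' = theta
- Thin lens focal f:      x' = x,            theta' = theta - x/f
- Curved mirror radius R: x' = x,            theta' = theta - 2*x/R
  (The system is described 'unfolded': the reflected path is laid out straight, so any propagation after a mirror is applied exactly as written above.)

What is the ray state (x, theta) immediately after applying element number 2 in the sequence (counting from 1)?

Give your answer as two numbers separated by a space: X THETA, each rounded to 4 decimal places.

Initial: x=2.0000 theta=0.2000
After 1 (propagate distance d=34): x=8.8000 theta=0.2000
After 2 (thin lens f=54): x=8.8000 theta=1/27 (≈0.0370)
Rounded to 4 decimal places: x = 8.8000, theta = 0.0370

Answer: 8.8000 0.0370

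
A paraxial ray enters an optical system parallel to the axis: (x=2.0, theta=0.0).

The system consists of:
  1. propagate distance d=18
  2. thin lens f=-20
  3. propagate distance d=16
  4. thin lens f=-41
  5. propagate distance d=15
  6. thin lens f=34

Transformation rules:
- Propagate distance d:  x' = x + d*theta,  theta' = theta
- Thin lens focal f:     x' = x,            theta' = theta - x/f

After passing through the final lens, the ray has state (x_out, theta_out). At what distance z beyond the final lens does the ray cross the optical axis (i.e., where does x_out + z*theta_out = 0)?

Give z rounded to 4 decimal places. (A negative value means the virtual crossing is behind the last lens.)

Initial: x=2.0000 theta=0.0000
After 1 (propagate distance d=18): x=2.0000 theta=0.0000
After 2 (thin lens f=-20): x=2.0000 theta=0.1000
After 3 (propagate distance d=16): x=3.6000 theta=0.1000
After 4 (thin lens f=-41): x=3.6000 theta=77/410 (≈0.1878)
After 5 (propagate distance d=15): x=2631/410 (≈6.4171) theta=77/410 (≈0.1878)
After 6 (thin lens f=34): x=2631/410 (≈6.4171) theta=-13/13940 (≈-0.0009)
z_focus = -x_out/theta_out = -(2631/410)/(-13/13940) = 89454/13 ≈ 6881.0769
Rounded to 4 decimal places: z = 6881.0769

Answer: 6881.0769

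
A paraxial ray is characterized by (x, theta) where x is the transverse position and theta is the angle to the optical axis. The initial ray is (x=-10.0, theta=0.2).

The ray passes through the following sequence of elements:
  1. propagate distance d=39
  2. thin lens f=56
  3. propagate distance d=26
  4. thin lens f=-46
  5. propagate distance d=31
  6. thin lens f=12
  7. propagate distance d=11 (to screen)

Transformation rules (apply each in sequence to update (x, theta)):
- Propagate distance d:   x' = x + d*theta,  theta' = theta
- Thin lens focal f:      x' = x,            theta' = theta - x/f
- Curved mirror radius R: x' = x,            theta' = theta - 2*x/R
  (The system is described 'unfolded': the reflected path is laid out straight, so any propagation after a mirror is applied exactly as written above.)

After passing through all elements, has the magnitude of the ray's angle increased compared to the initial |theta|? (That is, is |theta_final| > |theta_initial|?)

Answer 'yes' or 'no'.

Initial: x=-10.0000 theta=0.2000
After 1 (propagate distance d=39): x=-2.2000 theta=0.2000
After 2 (thin lens f=56): x=-2.2000 theta=67/280 (≈0.2393)
After 3 (propagate distance d=26): x=563/140 (≈4.0214) theta=67/280 (≈0.2393)
After 4 (thin lens f=-46): x=563/140 (≈4.0214) theta=263/805 (≈0.3267)
After 5 (propagate distance d=31): x=45561/3220 (≈14.1494) theta=263/805 (≈0.3267)
After 6 (thin lens f=12): x=45561/3220 (≈14.1494) theta=-10979/12880 (≈-0.8524)
After 7 (propagate distance d=11 (to screen)): x=12295/2576 (≈4.7729) theta=-10979/12880 (≈-0.8524)
|theta_initial|=0.2000 |theta_final|=10979/12880 (≈0.8524) -> increased

Answer: yes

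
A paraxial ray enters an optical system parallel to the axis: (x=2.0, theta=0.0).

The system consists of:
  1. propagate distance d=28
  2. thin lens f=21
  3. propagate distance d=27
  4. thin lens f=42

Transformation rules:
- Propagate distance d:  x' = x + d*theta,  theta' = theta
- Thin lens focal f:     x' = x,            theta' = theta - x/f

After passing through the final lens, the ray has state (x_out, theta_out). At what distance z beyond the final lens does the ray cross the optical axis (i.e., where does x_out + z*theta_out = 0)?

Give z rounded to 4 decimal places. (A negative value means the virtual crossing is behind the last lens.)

Initial: x=2.0000 theta=0.0000
After 1 (propagate distance d=28): x=2.0000 theta=0.0000
After 2 (thin lens f=21): x=2.0000 theta=-2/21 (≈-0.0952)
After 3 (propagate distance d=27): x=-4/7 (≈-0.5714) theta=-2/21 (≈-0.0952)
After 4 (thin lens f=42): x=-4/7 (≈-0.5714) theta=-4/49 (≈-0.0816)
z_focus = -x_out/theta_out = -(-4/7)/(-4/49) = -7.0000
Rounded to 4 decimal places: z = -7.0000

Answer: -7.0000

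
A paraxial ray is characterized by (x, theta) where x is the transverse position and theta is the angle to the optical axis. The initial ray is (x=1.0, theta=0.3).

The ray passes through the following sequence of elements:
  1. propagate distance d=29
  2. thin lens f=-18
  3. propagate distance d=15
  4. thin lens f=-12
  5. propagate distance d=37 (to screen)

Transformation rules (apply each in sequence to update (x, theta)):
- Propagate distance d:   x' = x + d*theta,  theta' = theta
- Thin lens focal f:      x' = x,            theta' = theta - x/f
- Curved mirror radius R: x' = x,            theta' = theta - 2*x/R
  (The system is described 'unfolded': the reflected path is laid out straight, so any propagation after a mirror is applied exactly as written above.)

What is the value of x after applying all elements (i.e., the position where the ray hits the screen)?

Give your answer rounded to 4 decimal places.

Initial: x=1.0000 theta=0.3000
After 1 (propagate distance d=29): x=9.7000 theta=0.3000
After 2 (thin lens f=-18): x=9.7000 theta=151/180 (≈0.8389)
After 3 (propagate distance d=15): x=1337/60 (≈22.2833) theta=151/180 (≈0.8389)
After 4 (thin lens f=-12): x=1337/60 (≈22.2833) theta=647/240 (≈2.6958)
After 5 (propagate distance d=37 (to screen)): x=29287/240 (≈122.0292) theta=647/240 (≈2.6958)
Rounded to 4 decimal places: x = 122.0292

Answer: 122.0292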